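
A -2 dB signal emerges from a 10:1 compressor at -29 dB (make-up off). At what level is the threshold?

Gain reduction = -2 − (-29) = 27 dB; output overshoot = GR / (R − 1) = 27 / 9 = 3 dB.
Threshold = output − output overshoot = -29 − 3 = -32 dB.

-32 dB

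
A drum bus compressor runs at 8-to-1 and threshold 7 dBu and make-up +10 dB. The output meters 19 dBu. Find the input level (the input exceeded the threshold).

Remove make-up: 19 − 10 = 9 dBu.
Post-compression overshoot = 9 − 7 = 2 dB.
Before 8:1 compression the overshoot was 2 × 8 = 16 dB, so input = 7 + 16 = 23 dBu.

23 dBu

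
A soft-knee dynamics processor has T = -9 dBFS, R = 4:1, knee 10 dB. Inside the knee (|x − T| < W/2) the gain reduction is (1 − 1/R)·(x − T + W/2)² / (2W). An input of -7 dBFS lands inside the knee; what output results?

x − T + W/2 = -7 − (-9) + 5 = 7.
GR = (1 − 1/4) × 7² / 20 = 0.75 × 49 / 20 = 1.8375 dB.
Output = -7 − 1.8375 = -8.8375 dBFS.

-8.8375 dBFS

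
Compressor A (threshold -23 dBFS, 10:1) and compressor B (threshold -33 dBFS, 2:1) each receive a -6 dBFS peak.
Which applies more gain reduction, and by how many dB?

A: GR = 17 − 17/10 = 15.3 dB.
B: GR = 27 − 27/2 = 13.5 dB.
A reduces 1.8 dB more.

A, by 1.8 dB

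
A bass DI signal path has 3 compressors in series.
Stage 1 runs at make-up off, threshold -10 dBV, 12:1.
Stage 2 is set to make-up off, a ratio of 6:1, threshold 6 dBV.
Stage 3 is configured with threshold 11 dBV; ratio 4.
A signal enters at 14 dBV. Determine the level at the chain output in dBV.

Stage 1: 24 dB above -10 dBV, reduced 12:1 to 2 dB above → -8 dBV.
Stage 2: -8 dBV ≤ 6 dBV, so stage 2 doesn't engage; output -8 dBV.
Stage 3: -8 dBV is at or below the 11 dBV threshold — no compression; output -8 dBV.

-8 dBV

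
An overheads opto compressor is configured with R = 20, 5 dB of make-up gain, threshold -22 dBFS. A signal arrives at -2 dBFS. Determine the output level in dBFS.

The input is 20 dB above the -22 dBFS threshold.
The 20 dB excess becomes 1 dB after 20:1 reduction.
So the level is -22 + 1 = -21 dBFS; make-up adds 5 dB, giving -16 dBFS.

-16 dBFS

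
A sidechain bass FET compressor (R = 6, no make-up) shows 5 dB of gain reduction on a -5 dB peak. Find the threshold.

-11 dB

Input is 6 dB above T (since output overshoot × R = input overshoot: (-10 − T)·6 = -5 − T gives T = -11 dB).
Check: -11 + (-5 − (-11))/6 = -11 + 1 = -10 dB. ✓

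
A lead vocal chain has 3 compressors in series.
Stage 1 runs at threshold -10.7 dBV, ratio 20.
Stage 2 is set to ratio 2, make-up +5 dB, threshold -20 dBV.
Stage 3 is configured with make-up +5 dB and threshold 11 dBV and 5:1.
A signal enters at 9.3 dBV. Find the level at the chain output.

-4.85 dBV

Stage 1: 20 dB above -10.7 dBV, reduced 20:1 to 1 dB above → -9.7 dBV.
Stage 2: 10.3 dB above -20 dBV, reduced 2:1 to 5.15 dB above → -14.85 dBV; +5 dB make-up → -9.85 dBV.
Stage 3: -9.85 dBV ≤ 11 dBV, so stage 3 doesn't engage; make-up brings it to -4.85 dBV.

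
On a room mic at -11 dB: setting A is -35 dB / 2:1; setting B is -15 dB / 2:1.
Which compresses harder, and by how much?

A, by 10 dB

A: GR = 24 − 24/2 = 12 dB.
B: GR = 4 − 4/2 = 2 dB.
A applies 10 dB more gain reduction.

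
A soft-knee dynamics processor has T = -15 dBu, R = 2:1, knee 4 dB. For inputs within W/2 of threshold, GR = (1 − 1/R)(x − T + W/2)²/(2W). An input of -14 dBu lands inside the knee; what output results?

-14.5625 dBu

x − T + W/2 = -14 − (-15) + 2 = 3.
GR = (1 − 1/2) × 3² / 8 = 0.5 × 9 / 8 = 0.5625 dB.
Output = -14 − 0.5625 = -14.5625 dBu.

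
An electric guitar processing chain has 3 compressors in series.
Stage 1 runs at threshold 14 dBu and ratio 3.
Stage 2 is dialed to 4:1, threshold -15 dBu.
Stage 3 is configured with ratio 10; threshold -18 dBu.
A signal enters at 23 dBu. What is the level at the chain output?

-16.9 dBu

Stage 1: 9 dB above 14 dBu, reduced 3:1 to 3 dB above → 17 dBu.
Stage 2: 17 dBu is 32 dB over -15 dBu; at 4:1 that becomes 8 dB over, giving -7 dBu.
Stage 3: overshoot 11 dB → 11/10 = 1.1 dB → -16.9 dBu.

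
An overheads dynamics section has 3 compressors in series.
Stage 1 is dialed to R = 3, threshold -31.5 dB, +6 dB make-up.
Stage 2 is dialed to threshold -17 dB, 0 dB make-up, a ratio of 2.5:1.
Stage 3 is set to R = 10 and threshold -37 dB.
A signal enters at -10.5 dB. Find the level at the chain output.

-35.15 dB

Stage 1: overshoot 21 dB → 21/3 = 7 dB → -24.5 dB; +6 dB make-up → -18.5 dB.
Stage 2: below threshold (-18.5 ≤ -17); passes unchanged; output -18.5 dB.
Stage 3: -18.5 dB is 18.5 dB over -37 dB; at 10:1 that becomes 1.85 dB over, giving -35.15 dB.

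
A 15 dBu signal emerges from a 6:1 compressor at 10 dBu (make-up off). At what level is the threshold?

Input is 6 dB above T (since output overshoot × R = input overshoot: (10 − T)·6 = 15 − T gives T = 9 dBu).
Check: 9 + (15 − 9)/6 = 9 + 1 = 10 dBu. ✓

9 dBu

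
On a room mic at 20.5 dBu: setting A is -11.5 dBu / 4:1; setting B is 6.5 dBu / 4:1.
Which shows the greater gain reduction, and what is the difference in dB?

A, by 13.5 dB

A: 32 dB over, compressed to 8 dB over, so 24 dB of GR.
B: 14 dB over, compressed to 3.5 dB over, so 10.5 dB of GR.
A reduces 13.5 dB more.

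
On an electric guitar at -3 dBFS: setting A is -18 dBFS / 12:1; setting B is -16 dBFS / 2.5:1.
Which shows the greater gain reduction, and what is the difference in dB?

A: overshoot 15 dB → output overshoot 1.25 dB → GR 13.75 dB.
B: overshoot 13 dB → output overshoot 5.2 dB → GR 7.8 dB.
A reduces 5.95 dB more.

A, by 5.95 dB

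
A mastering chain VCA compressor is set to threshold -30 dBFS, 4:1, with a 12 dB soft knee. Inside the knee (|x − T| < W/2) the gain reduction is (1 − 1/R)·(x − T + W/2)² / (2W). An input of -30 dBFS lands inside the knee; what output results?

x − T + W/2 = -30 − (-30) + 6 = 6.
GR = (1 − 1/4) × 6² / 24 = 0.75 × 36 / 24 = 1.125 dB.
Output = -30 − 1.125 = -31.125 dBFS.

-31.125 dBFS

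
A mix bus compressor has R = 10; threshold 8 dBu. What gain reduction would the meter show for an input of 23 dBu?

Overshoot = 23 − 8 = 15 dB.
At 10:1, output sits 15/10 = 1.5 dB above threshold.
GR = overshoot in − overshoot out = 15 − 1.5 = 13.5 dB.

13.5 dB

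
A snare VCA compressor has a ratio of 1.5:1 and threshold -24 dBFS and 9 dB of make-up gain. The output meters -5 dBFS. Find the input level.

Before make-up, the level was -5 − 9 = -14 dBFS.
That's 10 dB above the -24 dBFS threshold.
Input overshoot = R × output overshoot = 15 dB → input = -24 + 15 = -9 dBFS.

-9 dBFS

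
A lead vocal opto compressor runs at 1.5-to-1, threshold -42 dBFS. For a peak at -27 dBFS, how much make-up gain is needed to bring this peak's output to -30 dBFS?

The peak compresses to -42 + 15/1.5 = -32 dBFS.
To reach -30 dBFS requires -30 − (-32) = 2 dB of make-up.

2 dB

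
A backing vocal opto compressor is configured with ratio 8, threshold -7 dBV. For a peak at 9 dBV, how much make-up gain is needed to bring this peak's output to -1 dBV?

4 dB

The peak compresses to -7 + 16/8 = -5 dBV.
To reach -1 dBV requires -1 − (-5) = 4 dB of make-up.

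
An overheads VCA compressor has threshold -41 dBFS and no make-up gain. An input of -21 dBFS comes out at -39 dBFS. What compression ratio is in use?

Input overshoot = -21 − (-41) = 20 dB; output overshoot = -39 − (-41) = 2 dB.
Ratio = 20 / 2 = 10.

10:1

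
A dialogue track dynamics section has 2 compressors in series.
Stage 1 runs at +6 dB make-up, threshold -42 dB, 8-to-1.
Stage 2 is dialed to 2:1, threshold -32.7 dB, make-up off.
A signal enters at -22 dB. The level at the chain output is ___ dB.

Stage 1: -22 dB is 20 dB over -42 dB; at 8:1 that becomes 2.5 dB over, giving -39.5 dB; +6 dB make-up → -33.5 dB.
Stage 2: below threshold (-33.5 ≤ -32.7); passes unchanged; output -33.5 dB.

-33.5 dB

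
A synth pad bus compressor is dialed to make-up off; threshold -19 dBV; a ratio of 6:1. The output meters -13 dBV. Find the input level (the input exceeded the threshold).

17 dBV

Post-compression overshoot = -13 − (-19) = 6 dB.
Input overshoot = R × output overshoot = 36 dB → input = -19 + 36 = 17 dBV.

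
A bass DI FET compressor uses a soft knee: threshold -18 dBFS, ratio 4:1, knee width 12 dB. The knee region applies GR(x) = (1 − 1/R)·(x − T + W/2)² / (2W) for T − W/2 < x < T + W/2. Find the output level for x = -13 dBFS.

x − T + W/2 = -13 − (-18) + 6 = 11.
GR = (1 − 1/4) × 11² / 24 = 0.75 × 121 / 24 = 3.78125 dB.
Output = -13 − 3.78125 = -16.78125 dBFS.

-16.78125 dBFS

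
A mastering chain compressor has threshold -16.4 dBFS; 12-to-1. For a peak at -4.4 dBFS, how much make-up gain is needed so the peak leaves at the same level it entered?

Without make-up, output = threshold + overshoot/12 = -16.4 + 1 = -15.4 dBFS.
Gap to target: 11 dB.

11 dB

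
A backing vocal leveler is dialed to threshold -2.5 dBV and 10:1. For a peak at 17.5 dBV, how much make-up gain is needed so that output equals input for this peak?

18 dB

Without make-up, output = threshold + overshoot/10 = -2.5 + 2 = -0.5 dBV.
Gap to target: 18 dB.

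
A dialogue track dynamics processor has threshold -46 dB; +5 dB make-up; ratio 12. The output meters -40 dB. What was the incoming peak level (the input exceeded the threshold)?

Stripping the +5 dB make-up gives -45 dB at the gain stage.
The compressed level sits -45 − (-46) = 1 dB over threshold.
Before 12:1 compression the overshoot was 1 × 12 = 12 dB, so input = -46 + 12 = -34 dB.

-34 dB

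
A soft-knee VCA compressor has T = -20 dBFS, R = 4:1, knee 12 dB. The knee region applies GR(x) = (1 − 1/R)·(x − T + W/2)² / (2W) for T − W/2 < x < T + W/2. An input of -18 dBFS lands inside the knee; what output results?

-20 dBFS

x − T + W/2 = -18 − (-20) + 6 = 8.
GR = (1 − 1/4) × 8² / 24 = 0.75 × 64 / 24 = 2 dB.
Output = -18 − 2 = -20 dBFS.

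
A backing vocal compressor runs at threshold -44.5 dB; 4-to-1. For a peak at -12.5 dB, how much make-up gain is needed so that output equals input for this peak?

The peak compresses to -44.5 + 32/4 = -36.5 dB.
To reach -12.5 dB requires -12.5 − (-36.5) = 24 dB of make-up.

24 dB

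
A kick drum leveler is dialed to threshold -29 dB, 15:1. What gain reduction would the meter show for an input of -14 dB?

-14 dB exceeds the threshold by 15 dB.
After 15:1 compression the overshoot becomes 15/15 = 1 dB.
Gain reduction = 15 − 1 = 14 dB.

14 dB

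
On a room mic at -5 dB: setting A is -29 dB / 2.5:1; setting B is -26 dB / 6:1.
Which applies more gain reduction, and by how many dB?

A: overshoot 24 dB → output overshoot 9.6 dB → GR 14.4 dB.
B: overshoot 21 dB → output overshoot 3.5 dB → GR 17.5 dB.
Difference: 3.1 dB in favour of B.

B, by 3.1 dB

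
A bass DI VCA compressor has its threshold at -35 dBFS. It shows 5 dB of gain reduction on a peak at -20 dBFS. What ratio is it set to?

Input overshoot = -20 − (-35) = 15 dB.
Output overshoot = 15 − 5 = 10 dB.
Ratio = input overshoot / output overshoot = 15 / 10 = 1.5.

1.5:1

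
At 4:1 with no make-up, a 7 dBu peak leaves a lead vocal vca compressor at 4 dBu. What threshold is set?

3 dBu

Gain reduction = 7 − 4 = 3 dB; output overshoot = GR / (R − 1) = 3 / 3 = 1 dB.
Threshold = output − output overshoot = 4 − 1 = 3 dBu.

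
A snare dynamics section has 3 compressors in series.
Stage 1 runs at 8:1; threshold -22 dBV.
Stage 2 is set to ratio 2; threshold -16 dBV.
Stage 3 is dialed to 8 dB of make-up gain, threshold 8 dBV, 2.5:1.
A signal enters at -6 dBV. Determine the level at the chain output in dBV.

Stage 1: overshoot 16 dB → 16/8 = 2 dB → -20 dBV.
Stage 2: -20 dBV is at or below the -16 dBV threshold — no compression; output -20 dBV.
Stage 3: -20 dBV ≤ 8 dBV, so stage 3 doesn't engage; make-up brings it to -12 dBV.

-12 dBV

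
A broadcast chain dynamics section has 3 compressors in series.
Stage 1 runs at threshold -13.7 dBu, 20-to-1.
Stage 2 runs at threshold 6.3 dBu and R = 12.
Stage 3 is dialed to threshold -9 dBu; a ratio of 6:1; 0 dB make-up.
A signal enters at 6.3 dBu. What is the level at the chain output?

Stage 1: 20 dB above -13.7 dBu, reduced 20:1 to 1 dB above → -12.7 dBu.
Stage 2: -12.7 dBu is at or below the 6.3 dBu threshold — no compression; output -12.7 dBu.
Stage 3: -12.7 dBu ≤ -9 dBu, so stage 3 doesn't engage; output -12.7 dBu.

-12.7 dBu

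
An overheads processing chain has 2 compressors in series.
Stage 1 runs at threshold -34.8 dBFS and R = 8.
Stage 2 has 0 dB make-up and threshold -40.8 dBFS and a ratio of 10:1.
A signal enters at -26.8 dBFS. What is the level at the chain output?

-40.1 dBFS

Stage 1: overshoot 8 dB → 8/8 = 1 dB → -33.8 dBFS.
Stage 2: 7 dB above -40.8 dBFS, reduced 10:1 to 0.7 dB above → -40.1 dBFS.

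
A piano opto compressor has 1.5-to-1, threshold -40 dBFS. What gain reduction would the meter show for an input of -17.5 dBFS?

7.5 dB

Overshoot = -17.5 − (-40) = 22.5 dB.
At 1.5:1, output sits 22.5/1.5 = 15 dB above threshold.
GR = overshoot in − overshoot out = 22.5 − 15 = 7.5 dB.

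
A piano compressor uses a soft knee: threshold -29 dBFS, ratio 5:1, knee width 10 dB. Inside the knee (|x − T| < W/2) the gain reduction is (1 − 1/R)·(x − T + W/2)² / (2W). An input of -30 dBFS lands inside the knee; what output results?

-30.64 dBFS

x − T + W/2 = -30 − (-29) + 5 = 4.
GR = (1 − 1/5) × 4² / 20 = 0.8 × 16 / 20 = 0.64 dB.
Output = -30 − 0.64 = -30.64 dBFS.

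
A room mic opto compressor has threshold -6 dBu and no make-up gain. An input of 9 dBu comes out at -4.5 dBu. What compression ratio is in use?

10:1

Input overshoot = 9 − (-6) = 15 dB; output overshoot = -4.5 − (-6) = 1.5 dB.
Ratio = 15 / 1.5 = 10.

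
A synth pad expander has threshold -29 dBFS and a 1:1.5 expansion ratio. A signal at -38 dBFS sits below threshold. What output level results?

-42.5 dBFS

The input is 9 dB below the -29 dBFS threshold.
A 1:1.5 expander multiplies undershoot by 1.5: 9 × 1.5 = 13.5 dB below threshold.
Output = -29 − 13.5 = -42.5 dBFS.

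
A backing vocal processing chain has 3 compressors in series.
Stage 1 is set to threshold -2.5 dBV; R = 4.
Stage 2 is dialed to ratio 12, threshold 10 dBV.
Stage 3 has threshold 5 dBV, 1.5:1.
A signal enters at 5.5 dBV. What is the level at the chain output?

-0.5 dBV

Stage 1: 8 dB above -2.5 dBV, reduced 4:1 to 2 dB above → -0.5 dBV.
Stage 2: below threshold (-0.5 ≤ 10); passes unchanged; output -0.5 dBV.
Stage 3: below threshold (-0.5 ≤ 5); passes unchanged; output -0.5 dBV.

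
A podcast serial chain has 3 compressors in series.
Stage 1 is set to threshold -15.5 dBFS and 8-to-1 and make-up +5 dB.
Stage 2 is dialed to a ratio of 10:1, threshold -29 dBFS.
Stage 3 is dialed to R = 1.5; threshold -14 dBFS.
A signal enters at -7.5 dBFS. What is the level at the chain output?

Stage 1: 8 dB above -15.5 dBFS, reduced 8:1 to 1 dB above → -14.5 dBFS; +5 dB make-up → -9.5 dBFS.
Stage 2: overshoot 19.5 dB → 19.5/10 = 1.95 dB → -27.05 dBFS.
Stage 3: -27.05 dBFS is at or below the -14 dBFS threshold — no compression; output -27.05 dBFS.

-27.05 dBFS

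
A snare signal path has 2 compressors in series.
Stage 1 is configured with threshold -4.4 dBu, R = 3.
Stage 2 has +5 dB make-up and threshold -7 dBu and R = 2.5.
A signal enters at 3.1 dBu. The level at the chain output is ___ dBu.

0.04 dBu

Stage 1: 7.5 dB above -4.4 dBu, reduced 3:1 to 2.5 dB above → -1.9 dBu.
Stage 2: 5.1 dB above -7 dBu, reduced 2.5:1 to 2.04 dB above → -4.96 dBu; +5 dB make-up → 0.04 dBu.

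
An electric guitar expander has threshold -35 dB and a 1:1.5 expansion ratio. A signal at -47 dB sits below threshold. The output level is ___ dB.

-53 dB

The input is 12 dB below the -35 dB threshold.
A 1:1.5 expander multiplies undershoot by 1.5: 12 × 1.5 = 18 dB below threshold.
Output = -35 − 18 = -53 dB.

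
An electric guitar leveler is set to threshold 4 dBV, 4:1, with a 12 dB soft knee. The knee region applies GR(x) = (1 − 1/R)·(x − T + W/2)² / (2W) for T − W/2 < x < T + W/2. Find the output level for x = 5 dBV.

3.46875 dBV

x − T + W/2 = 5 − 4 + 6 = 7.
GR = (1 − 1/4) × 7² / 24 = 0.75 × 49 / 24 = 1.53125 dB.
Output = 5 − 1.53125 = 3.46875 dBV.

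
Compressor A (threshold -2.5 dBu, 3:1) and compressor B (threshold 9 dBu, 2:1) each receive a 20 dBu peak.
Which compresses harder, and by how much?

A, by 9.5 dB

A: GR = 22.5 − 22.5/3 = 15 dB.
B: GR = 11 − 11/2 = 5.5 dB.
Difference: 9.5 dB in favour of A.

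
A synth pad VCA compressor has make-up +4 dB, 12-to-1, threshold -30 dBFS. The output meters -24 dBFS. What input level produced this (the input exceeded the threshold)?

-6 dBFS

Stripping the +4 dB make-up gives -28 dBFS at the gain stage.
That's 2 dB above the -30 dBFS threshold.
Before 12:1 compression the overshoot was 2 × 12 = 24 dB, so input = -30 + 24 = -6 dBFS.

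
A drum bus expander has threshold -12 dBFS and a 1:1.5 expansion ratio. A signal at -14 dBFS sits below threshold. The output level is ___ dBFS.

-15 dBFS

Undershoot = (-12) − (-14) = 2 dB.
At 1:1.5, that expands to 3 dB under threshold.
Output = -12 − 3 = -15 dBFS.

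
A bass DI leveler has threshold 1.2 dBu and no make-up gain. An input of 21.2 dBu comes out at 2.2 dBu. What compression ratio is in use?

20:1

Input overshoot = 21.2 − 1.2 = 20 dB; output overshoot = 2.2 − 1.2 = 1 dB.
Ratio = 20 / 1 = 20.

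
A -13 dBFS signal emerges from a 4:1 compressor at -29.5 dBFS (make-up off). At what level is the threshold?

Input is 22 dB above T (since output overshoot × R = input overshoot: (-29.5 − T)·4 = -13 − T gives T = -35 dBFS).
Check: -35 + (-13 − (-35))/4 = -35 + 5.5 = -29.5 dBFS. ✓

-35 dBFS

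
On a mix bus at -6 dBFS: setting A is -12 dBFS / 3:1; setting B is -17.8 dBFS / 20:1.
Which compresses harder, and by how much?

B, by 7.21 dB

A: 6 dB over, compressed to 2 dB over, so 4 dB of GR.
B: 11.8 dB over, compressed to 0.59 dB over, so 11.21 dB of GR.
B reduces 7.21 dB more.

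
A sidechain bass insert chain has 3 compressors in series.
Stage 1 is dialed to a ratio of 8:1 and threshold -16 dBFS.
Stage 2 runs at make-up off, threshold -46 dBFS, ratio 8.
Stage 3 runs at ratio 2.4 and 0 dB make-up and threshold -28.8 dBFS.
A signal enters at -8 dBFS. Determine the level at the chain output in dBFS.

-42.125 dBFS

Stage 1: overshoot 8 dB → 8/8 = 1 dB → -15 dBFS.
Stage 2: 31 dB above -46 dBFS, reduced 8:1 to 3.875 dB above → -42.125 dBFS.
Stage 3: -42.125 dBFS ≤ -28.8 dBFS, so stage 3 doesn't engage; output -42.125 dBFS.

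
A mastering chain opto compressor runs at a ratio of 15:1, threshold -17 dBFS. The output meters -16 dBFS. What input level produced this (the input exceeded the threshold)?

Post-compression overshoot = -16 − (-17) = 1 dB.
Undo the ratio: input overshoot = 1 × 15 = 15 dB, giving input = -2 dBFS.

-2 dBFS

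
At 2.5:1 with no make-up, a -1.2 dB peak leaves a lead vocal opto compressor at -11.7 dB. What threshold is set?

-18.7 dB

Let T be the threshold. Output overshoot = (input overshoot)/R, so -11.7 − T = (-1.2 − T)/2.5.
2.5·(-11.7 − T) = -1.2 − T → 1.5·T = -29.25 − (-1.2) = -28.05.
T = -28.05/1.5 = -18.7 dB.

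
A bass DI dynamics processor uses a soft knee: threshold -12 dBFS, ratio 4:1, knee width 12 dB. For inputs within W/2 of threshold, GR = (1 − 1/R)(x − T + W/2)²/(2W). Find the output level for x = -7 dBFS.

-10.78125 dBFS

x − T + W/2 = -7 − (-12) + 6 = 11.
GR = (1 − 1/4) × 11² / 24 = 0.75 × 121 / 24 = 3.78125 dB.
Output = -7 − 3.78125 = -10.78125 dBFS.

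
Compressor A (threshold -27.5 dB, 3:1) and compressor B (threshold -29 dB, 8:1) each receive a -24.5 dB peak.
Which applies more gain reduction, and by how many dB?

A: GR = 3 − 3/3 = 2 dB.
B: GR = 4.5 − 4.5/8 = 3.9375 dB.
B reduces 1.9375 dB more.

B, by 1.9375 dB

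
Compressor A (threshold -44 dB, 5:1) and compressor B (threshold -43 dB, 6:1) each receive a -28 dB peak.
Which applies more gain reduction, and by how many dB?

A: GR = 16 − 16/5 = 12.8 dB.
B: GR = 15 − 15/6 = 12.5 dB.
A applies 0.3 dB more gain reduction.

A, by 0.3 dB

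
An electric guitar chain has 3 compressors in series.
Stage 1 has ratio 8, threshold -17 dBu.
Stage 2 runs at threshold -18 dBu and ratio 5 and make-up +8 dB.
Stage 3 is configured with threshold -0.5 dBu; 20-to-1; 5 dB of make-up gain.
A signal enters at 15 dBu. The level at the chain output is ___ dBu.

-4 dBu

Stage 1: 32 dB above -17 dBu, reduced 8:1 to 4 dB above → -13 dBu.
Stage 2: 5 dB above -18 dBu, reduced 5:1 to 1 dB above → -17 dBu; +8 dB make-up → -9 dBu.
Stage 3: below threshold (-9 ≤ -0.5); passes unchanged; make-up brings it to -4 dBu.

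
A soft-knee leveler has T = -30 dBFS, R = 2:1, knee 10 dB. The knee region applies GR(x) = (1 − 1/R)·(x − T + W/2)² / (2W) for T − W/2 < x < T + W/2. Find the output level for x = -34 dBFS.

x − T + W/2 = -34 − (-30) + 5 = 1.
GR = (1 − 1/2) × 1² / 20 = 0.5 × 1 / 20 = 0.025 dB.
Output = -34 − 0.025 = -34.025 dBFS.

-34.025 dBFS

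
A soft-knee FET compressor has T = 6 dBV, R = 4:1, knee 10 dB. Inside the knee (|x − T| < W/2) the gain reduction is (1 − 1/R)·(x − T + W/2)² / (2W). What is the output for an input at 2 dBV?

x − T + W/2 = 2 − 6 + 5 = 1.
GR = (1 − 1/4) × 1² / 20 = 0.75 × 1 / 20 = 0.0375 dB.
Output = 2 − 0.0375 = 1.9625 dBV.

1.9625 dBV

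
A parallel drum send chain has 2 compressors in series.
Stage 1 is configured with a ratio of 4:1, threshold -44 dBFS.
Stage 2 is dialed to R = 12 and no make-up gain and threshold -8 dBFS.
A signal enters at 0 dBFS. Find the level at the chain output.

-33 dBFS

Stage 1: 44 dB above -44 dBFS, reduced 4:1 to 11 dB above → -33 dBFS.
Stage 2: below threshold (-33 ≤ -8); passes unchanged; output -33 dBFS.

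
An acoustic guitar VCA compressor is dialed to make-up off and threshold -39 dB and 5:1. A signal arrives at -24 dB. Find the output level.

-36 dB

The input is 15 dB above the -39 dB threshold.
The 15 dB excess becomes 3 dB after 5:1 reduction.
Output = -39 + 3 = -36 dB.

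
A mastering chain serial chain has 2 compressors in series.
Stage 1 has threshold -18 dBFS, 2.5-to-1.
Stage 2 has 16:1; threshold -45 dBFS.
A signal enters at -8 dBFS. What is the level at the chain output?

Stage 1: 10 dB above -18 dBFS, reduced 2.5:1 to 4 dB above → -14 dBFS.
Stage 2: overshoot 31 dB → 31/16 = 1.9375 dB → -43.0625 dBFS.

-43.0625 dBFS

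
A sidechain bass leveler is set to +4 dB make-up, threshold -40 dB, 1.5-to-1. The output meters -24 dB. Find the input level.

-22 dB

Remove make-up: -24 − 4 = -28 dB.
That's 12 dB above the -40 dB threshold.
Input overshoot = R × output overshoot = 18 dB → input = -40 + 18 = -22 dB.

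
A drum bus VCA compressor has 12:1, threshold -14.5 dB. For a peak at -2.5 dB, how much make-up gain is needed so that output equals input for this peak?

The peak compresses to -14.5 + 12/12 = -13.5 dB.
To reach -2.5 dB requires -2.5 − (-13.5) = 11 dB of make-up.

11 dB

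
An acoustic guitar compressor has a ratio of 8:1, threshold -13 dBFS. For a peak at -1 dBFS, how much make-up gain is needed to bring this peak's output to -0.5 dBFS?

Overshoot 12 dB → 12/8 = 1.5 dB after compression, so the compressed level is -13 + 1.5 = -11.5 dBFS.
Make-up = target − compressed = -0.5 − (-11.5) = 11 dB.

11 dB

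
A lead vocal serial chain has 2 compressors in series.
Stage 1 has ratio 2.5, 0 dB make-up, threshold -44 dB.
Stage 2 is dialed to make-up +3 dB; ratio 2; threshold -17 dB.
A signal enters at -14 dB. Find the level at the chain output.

Stage 1: overshoot 30 dB → 30/2.5 = 12 dB → -32 dB.
Stage 2: -32 dB ≤ -17 dB, so stage 2 doesn't engage; make-up brings it to -29 dB.

-29 dB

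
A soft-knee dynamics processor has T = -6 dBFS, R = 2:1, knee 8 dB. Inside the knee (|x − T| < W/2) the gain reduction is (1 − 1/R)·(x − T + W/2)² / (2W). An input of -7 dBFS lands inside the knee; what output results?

x − T + W/2 = -7 − (-6) + 4 = 3.
GR = (1 − 1/2) × 3² / 16 = 0.5 × 9 / 16 = 0.28125 dB.
Output = -7 − 0.28125 = -7.28125 dBFS.

-7.28125 dBFS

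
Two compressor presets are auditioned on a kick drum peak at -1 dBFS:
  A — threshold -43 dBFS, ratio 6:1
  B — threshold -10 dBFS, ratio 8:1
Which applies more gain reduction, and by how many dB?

A: GR = 42 − 42/6 = 35 dB.
B: GR = 9 − 9/8 = 7.875 dB.
A reduces 27.125 dB more.

A, by 27.125 dB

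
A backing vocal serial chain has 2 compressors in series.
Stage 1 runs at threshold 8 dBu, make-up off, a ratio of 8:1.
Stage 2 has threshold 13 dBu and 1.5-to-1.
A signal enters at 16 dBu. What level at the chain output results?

Stage 1: 16 dBu is 8 dB over 8 dBu; at 8:1 that becomes 1 dB over, giving 9 dBu.
Stage 2: 9 dBu ≤ 13 dBu, so stage 2 doesn't engage; output 9 dBu.

9 dBu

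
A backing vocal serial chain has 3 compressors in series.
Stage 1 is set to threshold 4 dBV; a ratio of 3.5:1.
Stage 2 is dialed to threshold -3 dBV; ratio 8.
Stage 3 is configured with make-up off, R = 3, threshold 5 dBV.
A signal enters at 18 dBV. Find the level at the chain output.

-1.625 dBV

Stage 1: overshoot 14 dB → 14/3.5 = 4 dB → 8 dBV.
Stage 2: 11 dB above -3 dBV, reduced 8:1 to 1.375 dB above → -1.625 dBV.
Stage 3: below threshold (-1.625 ≤ 5); passes unchanged; output -1.625 dBV.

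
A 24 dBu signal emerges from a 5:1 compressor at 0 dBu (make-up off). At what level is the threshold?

-6 dBu

Let T be the threshold. Output overshoot = (input overshoot)/R, so 0 − T = (24 − T)/5.
5·(0 − T) = 24 − T → 4·T = 0 − 24 = -24.
T = -24/4 = -6 dBu.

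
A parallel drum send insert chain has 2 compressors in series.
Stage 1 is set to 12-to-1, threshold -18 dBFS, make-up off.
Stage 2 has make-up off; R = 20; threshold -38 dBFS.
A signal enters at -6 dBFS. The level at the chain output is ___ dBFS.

Stage 1: overshoot 12 dB → 12/12 = 1 dB → -17 dBFS.
Stage 2: overshoot 21 dB → 21/20 = 1.05 dB → -36.95 dBFS.

-36.95 dBFS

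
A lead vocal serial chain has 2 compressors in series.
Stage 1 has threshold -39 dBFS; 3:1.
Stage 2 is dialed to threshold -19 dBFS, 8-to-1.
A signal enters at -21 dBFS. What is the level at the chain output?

Stage 1: -21 dBFS is 18 dB over -39 dBFS; at 3:1 that becomes 6 dB over, giving -33 dBFS.
Stage 2: -33 dBFS is at or below the -19 dBFS threshold — no compression; output -33 dBFS.

-33 dBFS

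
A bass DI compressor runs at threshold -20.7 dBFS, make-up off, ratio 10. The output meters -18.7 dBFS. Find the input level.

The compressed level sits -18.7 − (-20.7) = 2 dB over threshold.
Undo the ratio: input overshoot = 2 × 10 = 20 dB, giving input = -0.7 dBFS.

-0.7 dBFS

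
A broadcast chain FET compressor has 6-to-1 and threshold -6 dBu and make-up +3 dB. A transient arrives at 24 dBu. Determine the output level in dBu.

Overshoot: 24 − (-6) = 30 dB.
The 30 dB excess becomes 5 dB after 6:1 reduction.
That puts the output at -1 dBu; make-up adds 3 dB, giving 2 dBu.

2 dBu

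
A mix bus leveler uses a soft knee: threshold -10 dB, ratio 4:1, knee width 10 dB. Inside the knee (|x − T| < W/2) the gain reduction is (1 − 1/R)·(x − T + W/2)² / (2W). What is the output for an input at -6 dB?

-9.0375 dB

x − T + W/2 = -6 − (-10) + 5 = 9.
GR = (1 − 1/4) × 9² / 20 = 0.75 × 81 / 20 = 3.0375 dB.
Output = -6 − 3.0375 = -9.0375 dB.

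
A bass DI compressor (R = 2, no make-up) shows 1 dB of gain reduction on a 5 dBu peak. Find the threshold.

Gain reduction = 5 − 4 = 1 dB; output overshoot = GR / (R − 1) = 1 / 1 = 1 dB.
Threshold = output − output overshoot = 4 − 1 = 3 dBu.

3 dBu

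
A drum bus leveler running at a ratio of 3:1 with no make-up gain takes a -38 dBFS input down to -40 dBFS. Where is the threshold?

Input is 3 dB above T (since output overshoot × R = input overshoot: (-40 − T)·3 = -38 − T gives T = -41 dBFS).
Check: -41 + (-38 − (-41))/3 = -41 + 1 = -40 dBFS. ✓

-41 dBFS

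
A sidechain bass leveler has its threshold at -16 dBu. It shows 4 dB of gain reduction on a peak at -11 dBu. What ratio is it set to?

Input overshoot = -11 − (-16) = 5 dB.
Output overshoot = 5 − 4 = 1 dB.
Ratio = input overshoot / output overshoot = 5 / 1 = 5.

5:1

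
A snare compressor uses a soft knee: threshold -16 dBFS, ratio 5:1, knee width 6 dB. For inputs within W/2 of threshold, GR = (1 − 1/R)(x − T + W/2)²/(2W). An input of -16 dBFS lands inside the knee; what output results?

-16.6 dBFS

x − T + W/2 = -16 − (-16) + 3 = 3.
GR = (1 − 1/5) × 3² / 12 = 0.8 × 9 / 12 = 0.6 dB.
Output = -16 − 0.6 = -16.6 dBFS.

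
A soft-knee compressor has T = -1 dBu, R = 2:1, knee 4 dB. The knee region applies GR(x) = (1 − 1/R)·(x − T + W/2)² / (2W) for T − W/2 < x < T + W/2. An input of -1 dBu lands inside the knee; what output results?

x − T + W/2 = -1 − (-1) + 2 = 2.
GR = (1 − 1/2) × 2² / 8 = 0.5 × 4 / 8 = 0.25 dB.
Output = -1 − 0.25 = -1.25 dBu.

-1.25 dBu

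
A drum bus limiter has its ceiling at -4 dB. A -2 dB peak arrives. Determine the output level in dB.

At ∞:1, everything above -4 dB is held at the ceiling.

-4 dB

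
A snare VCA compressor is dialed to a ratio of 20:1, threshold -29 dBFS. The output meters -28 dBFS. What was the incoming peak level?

Post-compression overshoot = -28 − (-29) = 1 dB.
Input overshoot = R × output overshoot = 20 dB → input = -29 + 20 = -9 dBFS.

-9 dBFS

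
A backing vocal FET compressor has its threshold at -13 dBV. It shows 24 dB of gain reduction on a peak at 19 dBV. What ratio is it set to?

Input overshoot = 19 − (-13) = 32 dB.
Output overshoot = 32 − 24 = 8 dB.
Ratio = input overshoot / output overshoot = 32 / 8 = 4.

4:1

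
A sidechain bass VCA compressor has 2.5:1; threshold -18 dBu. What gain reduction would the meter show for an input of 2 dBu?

Overshoot = 2 − (-18) = 20 dB.
After 2.5:1 compression the overshoot becomes 20/2.5 = 8 dB.
GR = overshoot in − overshoot out = 20 − 8 = 12 dB.

12 dB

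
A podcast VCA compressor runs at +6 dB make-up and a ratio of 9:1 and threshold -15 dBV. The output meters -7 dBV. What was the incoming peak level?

Before make-up, the level was -7 − 6 = -13 dBV.
The compressed level sits -13 − (-15) = 2 dB over threshold.
Undo the ratio: input overshoot = 2 × 9 = 18 dB, giving input = 3 dBV.

3 dBV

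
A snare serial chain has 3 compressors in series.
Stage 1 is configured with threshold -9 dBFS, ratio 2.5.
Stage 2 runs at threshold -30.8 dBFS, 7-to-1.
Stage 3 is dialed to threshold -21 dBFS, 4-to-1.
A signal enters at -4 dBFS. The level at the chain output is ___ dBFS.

-27.4 dBFS

Stage 1: 5 dB above -9 dBFS, reduced 2.5:1 to 2 dB above → -7 dBFS.
Stage 2: overshoot 23.8 dB → 23.8/7 = 3.4 dB → -27.4 dBFS.
Stage 3: -27.4 dBFS ≤ -21 dBFS, so stage 3 doesn't engage; output -27.4 dBFS.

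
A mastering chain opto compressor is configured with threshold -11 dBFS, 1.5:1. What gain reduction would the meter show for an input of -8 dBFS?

-8 dBFS exceeds the threshold by 3 dB.
A 1.5:1 ratio leaves 2 dB of that excess.
Gain reduction = 3 − 2 = 1 dB.

1 dB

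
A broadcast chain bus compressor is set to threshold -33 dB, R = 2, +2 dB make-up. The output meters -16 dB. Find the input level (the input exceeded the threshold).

Stripping the +2 dB make-up gives -18 dB at the gain stage.
The compressed level sits -18 − (-33) = 15 dB over threshold.
Undo the ratio: input overshoot = 15 × 2 = 30 dB, giving input = -3 dB.

-3 dB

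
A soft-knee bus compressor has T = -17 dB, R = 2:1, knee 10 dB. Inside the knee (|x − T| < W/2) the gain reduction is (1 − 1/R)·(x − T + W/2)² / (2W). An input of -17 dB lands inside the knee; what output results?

x − T + W/2 = -17 − (-17) + 5 = 5.
GR = (1 − 1/2) × 5² / 20 = 0.5 × 25 / 20 = 0.625 dB.
Output = -17 − 0.625 = -17.625 dB.

-17.625 dB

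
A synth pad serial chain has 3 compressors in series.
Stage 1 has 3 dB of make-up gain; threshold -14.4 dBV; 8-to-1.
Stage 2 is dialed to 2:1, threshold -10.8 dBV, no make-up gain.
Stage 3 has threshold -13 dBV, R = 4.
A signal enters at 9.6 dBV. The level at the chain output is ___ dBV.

Stage 1: overshoot 24 dB → 24/8 = 3 dB → -11.4 dBV; +3 dB make-up → -8.4 dBV.
Stage 2: overshoot 2.4 dB → 2.4/2 = 1.2 dB → -9.6 dBV.
Stage 3: 3.4 dB above -13 dBV, reduced 4:1 to 0.85 dB above → -12.15 dBV.

-12.15 dBV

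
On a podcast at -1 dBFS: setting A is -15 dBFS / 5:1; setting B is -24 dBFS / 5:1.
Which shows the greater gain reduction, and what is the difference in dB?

B, by 7.2 dB

A: overshoot 14 dB → output overshoot 2.8 dB → GR 11.2 dB.
B: overshoot 23 dB → output overshoot 4.6 dB → GR 18.4 dB.
B applies 7.2 dB more gain reduction.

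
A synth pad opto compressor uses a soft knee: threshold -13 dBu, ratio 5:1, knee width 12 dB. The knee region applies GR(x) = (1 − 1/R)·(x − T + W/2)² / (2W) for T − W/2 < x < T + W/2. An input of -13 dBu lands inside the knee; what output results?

-14.2 dBu

x − T + W/2 = -13 − (-13) + 6 = 6.
GR = (1 − 1/5) × 6² / 24 = 0.8 × 36 / 24 = 1.2 dB.
Output = -13 − 1.2 = -14.2 dBu.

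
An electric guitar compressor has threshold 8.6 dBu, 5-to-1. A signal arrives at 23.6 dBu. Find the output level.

Overshoot: 23.6 − 8.6 = 15 dB.
At 5:1 the overshoot is divided by 5, leaving 3 dB above threshold.
So the level is 8.6 + 3 = 11.6 dBu.

11.6 dBu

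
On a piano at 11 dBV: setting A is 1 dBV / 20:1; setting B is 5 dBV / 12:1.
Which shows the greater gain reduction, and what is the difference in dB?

A, by 4 dB

A: overshoot 10 dB → output overshoot 0.5 dB → GR 9.5 dB.
B: overshoot 6 dB → output overshoot 0.5 dB → GR 5.5 dB.
Difference: 4 dB in favour of A.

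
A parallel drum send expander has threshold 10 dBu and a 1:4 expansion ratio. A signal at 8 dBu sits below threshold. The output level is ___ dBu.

2 dBu

Below threshold, a 1:4 expander applies gain = (4−1)×(T − x) of attenuation.
(4−1) × 2 = 6 dB, so output = 8 − 6 = 2 dBu.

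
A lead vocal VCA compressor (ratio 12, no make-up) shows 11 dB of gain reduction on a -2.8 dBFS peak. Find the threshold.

-14.8 dBFS

Let T be the threshold. Output overshoot = (input overshoot)/R, so -13.8 − T = (-2.8 − T)/12.
12·(-13.8 − T) = -2.8 − T → 11·T = -165.6 − (-2.8) = -162.8.
T = -162.8/11 = -14.8 dBFS.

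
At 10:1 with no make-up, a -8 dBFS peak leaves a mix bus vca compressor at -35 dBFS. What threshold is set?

-38 dBFS

Input is 30 dB above T (since output overshoot × R = input overshoot: (-35 − T)·10 = -8 − T gives T = -38 dBFS).
Check: -38 + (-8 − (-38))/10 = -38 + 3 = -35 dBFS. ✓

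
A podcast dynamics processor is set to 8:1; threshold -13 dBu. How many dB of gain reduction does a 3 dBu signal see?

14 dB

3 dBu exceeds the threshold by 16 dB.
After 8:1 compression the overshoot becomes 16/8 = 2 dB.
GR = overshoot in − overshoot out = 16 − 2 = 14 dB.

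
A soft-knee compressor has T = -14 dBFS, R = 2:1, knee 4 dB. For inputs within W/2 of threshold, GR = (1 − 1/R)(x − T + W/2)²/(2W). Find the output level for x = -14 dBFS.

x − T + W/2 = -14 − (-14) + 2 = 2.
GR = (1 − 1/2) × 2² / 8 = 0.5 × 4 / 8 = 0.25 dB.
Output = -14 − 0.25 = -14.25 dBFS.

-14.25 dBFS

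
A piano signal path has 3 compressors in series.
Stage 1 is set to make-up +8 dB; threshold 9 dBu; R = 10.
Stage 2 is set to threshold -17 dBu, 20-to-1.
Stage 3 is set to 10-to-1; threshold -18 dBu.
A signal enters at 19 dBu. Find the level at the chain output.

-17.725 dBu

Stage 1: 10 dB above 9 dBu, reduced 10:1 to 1 dB above → 10 dBu; +8 dB make-up → 18 dBu.
Stage 2: 18 dBu is 35 dB over -17 dBu; at 20:1 that becomes 1.75 dB over, giving -15.25 dBu.
Stage 3: overshoot 2.75 dB → 2.75/10 = 0.275 dB → -17.725 dBu.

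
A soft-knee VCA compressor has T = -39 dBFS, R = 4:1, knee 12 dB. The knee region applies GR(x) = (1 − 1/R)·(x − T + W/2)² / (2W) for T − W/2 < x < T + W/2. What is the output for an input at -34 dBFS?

-37.78125 dBFS

x − T + W/2 = -34 − (-39) + 6 = 11.
GR = (1 − 1/4) × 11² / 24 = 0.75 × 121 / 24 = 3.78125 dB.
Output = -34 − 3.78125 = -37.78125 dBFS.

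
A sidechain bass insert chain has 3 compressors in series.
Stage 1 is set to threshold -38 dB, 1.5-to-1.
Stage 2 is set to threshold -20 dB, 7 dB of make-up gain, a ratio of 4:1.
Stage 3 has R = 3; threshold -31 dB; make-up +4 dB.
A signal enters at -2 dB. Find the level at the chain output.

-20.5 dB

Stage 1: -2 dB is 36 dB over -38 dB; at 1.5:1 that becomes 24 dB over, giving -14 dB.
Stage 2: overshoot 6 dB → 6/4 = 1.5 dB → -18.5 dB; +7 dB make-up → -11.5 dB.
Stage 3: 19.5 dB above -31 dB, reduced 3:1 to 6.5 dB above → -24.5 dB; +4 dB make-up → -20.5 dB.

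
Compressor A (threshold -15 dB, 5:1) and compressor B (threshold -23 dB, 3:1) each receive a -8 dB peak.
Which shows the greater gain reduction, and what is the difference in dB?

B, by 4.4 dB

A: 7 dB over, compressed to 1.4 dB over, so 5.6 dB of GR.
B: 15 dB over, compressed to 5 dB over, so 10 dB of GR.
Difference: 4.4 dB in favour of B.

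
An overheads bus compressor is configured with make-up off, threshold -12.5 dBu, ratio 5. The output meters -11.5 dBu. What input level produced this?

-7.5 dBu

Post-compression overshoot = -11.5 − (-12.5) = 1 dB.
Input overshoot = R × output overshoot = 5 dB → input = -12.5 + 5 = -7.5 dBu.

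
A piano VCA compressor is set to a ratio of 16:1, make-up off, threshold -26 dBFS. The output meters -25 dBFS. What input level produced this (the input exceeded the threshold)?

That's 1 dB above the -26 dBFS threshold.
Undo the ratio: input overshoot = 1 × 16 = 16 dB, giving input = -10 dBFS.

-10 dBFS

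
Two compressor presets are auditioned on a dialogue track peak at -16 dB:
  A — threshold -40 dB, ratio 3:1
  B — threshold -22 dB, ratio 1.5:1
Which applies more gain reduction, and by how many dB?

A: overshoot 24 dB → output overshoot 8 dB → GR 16 dB.
B: overshoot 6 dB → output overshoot 4 dB → GR 2 dB.
A reduces 14 dB more.

A, by 14 dB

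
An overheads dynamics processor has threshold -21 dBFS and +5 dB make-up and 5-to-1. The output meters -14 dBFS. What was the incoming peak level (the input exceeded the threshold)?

Before make-up, the level was -14 − 5 = -19 dBFS.
That's 2 dB above the -21 dBFS threshold.
Undo the ratio: input overshoot = 2 × 5 = 10 dB, giving input = -11 dBFS.

-11 dBFS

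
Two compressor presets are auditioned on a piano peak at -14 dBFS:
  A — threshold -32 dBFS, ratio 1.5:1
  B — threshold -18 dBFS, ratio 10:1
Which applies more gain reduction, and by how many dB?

A: 18 dB over, compressed to 12 dB over, so 6 dB of GR.
B: 4 dB over, compressed to 0.4 dB over, so 3.6 dB of GR.
A applies 2.4 dB more gain reduction.

A, by 2.4 dB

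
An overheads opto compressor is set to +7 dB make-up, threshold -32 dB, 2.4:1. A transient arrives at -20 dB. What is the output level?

Overshoot: -20 − (-32) = 12 dB.
At 2.4:1 the overshoot is divided by 2.4, leaving 5 dB above threshold.
So the level is -32 + 5 = -27 dB; make-up adds 7 dB, giving -20 dB.

-20 dB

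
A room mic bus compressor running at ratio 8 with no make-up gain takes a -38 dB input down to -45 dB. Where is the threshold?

-46 dB

Let T be the threshold. Output overshoot = (input overshoot)/R, so -45 − T = (-38 − T)/8.
8·(-45 − T) = -38 − T → 7·T = -360 − (-38) = -322.
T = -322/7 = -46 dB.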